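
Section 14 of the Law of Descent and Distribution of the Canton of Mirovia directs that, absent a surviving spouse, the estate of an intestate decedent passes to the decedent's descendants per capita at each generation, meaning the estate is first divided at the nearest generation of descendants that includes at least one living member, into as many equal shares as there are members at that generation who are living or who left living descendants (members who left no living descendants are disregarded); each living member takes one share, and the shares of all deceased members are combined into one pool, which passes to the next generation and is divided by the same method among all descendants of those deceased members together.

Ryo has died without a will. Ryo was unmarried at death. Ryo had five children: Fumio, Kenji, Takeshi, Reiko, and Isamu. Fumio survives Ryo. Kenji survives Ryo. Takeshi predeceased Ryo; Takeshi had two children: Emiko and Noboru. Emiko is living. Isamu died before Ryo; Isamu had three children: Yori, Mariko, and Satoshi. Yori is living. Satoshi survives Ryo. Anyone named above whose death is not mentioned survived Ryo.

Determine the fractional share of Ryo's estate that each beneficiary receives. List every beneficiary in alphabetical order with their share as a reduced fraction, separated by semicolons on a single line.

There is no surviving spouse, so the entire estate passes to Ryo's descendants per capita at each generation.
At generation 1 (Fumio, Kenji, Takeshi, Reiko, Isamu) there are 5 shares of (1)/5 = 1/5 each.
Living: Fumio, Kenji, and Reiko — each takes 1/5.
Deceased: Takeshi and Isamu. Their combined 2/5 is pooled and carried to generation 2.
At generation 2 (Emiko, Noboru, Yori, Mariko, Satoshi) there are 5 shares of (2/5)/5 = 2/25 each.
Living: Emiko, Noboru, Yori, Mariko, and Satoshi — each takes 2/25.

Emiko 2/25; Fumio 1/5; Kenji 1/5; Mariko 2/25; Noboru 2/25; Reiko 1/5; Satoshi 2/25; Yori 2/25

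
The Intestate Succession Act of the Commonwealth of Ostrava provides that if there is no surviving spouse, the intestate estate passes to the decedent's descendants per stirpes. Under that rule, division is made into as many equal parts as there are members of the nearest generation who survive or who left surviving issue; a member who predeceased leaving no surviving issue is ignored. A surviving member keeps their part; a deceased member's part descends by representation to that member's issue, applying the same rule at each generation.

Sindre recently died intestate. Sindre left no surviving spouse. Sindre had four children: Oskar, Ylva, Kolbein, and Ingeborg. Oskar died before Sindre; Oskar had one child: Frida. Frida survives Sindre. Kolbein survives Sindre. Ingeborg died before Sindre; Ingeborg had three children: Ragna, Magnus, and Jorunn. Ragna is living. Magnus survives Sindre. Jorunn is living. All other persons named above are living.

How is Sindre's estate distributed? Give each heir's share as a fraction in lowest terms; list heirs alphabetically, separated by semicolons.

Frida 1/4; Jorunn 1/12; Kolbein 1/4; Magnus 1/12; Ragna 1/12; Ylva 1/4

There is no surviving spouse, so the entire estate passes to Sindre's descendants per stirpes.
The estate is divided into 4 equal shares of 1/4 among Oskar, Ylva, Kolbein, Ingeborg.
Oskar predeceased; the 1/4 allotted to Oskar's branch passes to Oskar's issue by representation.
Frida is the sole taker at this level and receives the full 1/4.
Ylva is living and takes 1/4.
Kolbein is living and takes 1/4.
Ingeborg predeceased; the 1/4 allotted to Ingeborg's branch passes to Ingeborg's issue by representation.
The 1/4 is divided into 3 equal shares of 1/12 among Ragna, Magnus, Jorunn.
Ragna is living and takes 1/12.
Magnus is living and takes 1/12.
Jorunn is living and takes 1/12.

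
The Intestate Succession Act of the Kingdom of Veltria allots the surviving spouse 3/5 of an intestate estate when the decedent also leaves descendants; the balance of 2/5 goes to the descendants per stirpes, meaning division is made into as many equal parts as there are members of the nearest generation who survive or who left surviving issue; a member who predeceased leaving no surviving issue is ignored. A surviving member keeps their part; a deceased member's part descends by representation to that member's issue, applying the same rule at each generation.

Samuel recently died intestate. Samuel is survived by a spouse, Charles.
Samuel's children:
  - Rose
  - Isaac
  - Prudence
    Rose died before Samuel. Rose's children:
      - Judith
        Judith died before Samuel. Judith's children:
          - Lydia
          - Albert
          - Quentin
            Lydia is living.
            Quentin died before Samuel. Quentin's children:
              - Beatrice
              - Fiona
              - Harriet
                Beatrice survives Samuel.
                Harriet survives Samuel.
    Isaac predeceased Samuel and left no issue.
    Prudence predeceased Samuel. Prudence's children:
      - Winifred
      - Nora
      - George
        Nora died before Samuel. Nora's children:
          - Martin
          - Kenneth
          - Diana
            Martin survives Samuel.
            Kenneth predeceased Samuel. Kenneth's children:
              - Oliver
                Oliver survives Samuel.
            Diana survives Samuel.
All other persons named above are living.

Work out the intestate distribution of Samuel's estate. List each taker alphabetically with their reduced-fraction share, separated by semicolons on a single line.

Charles, as surviving spouse, takes 3/5.
The remaining 2/5 passes to Samuel's descendants per stirpes.
Isaac left no surviving issue, so that branch lapses and is disregarded.
The 2/5 is divided into 2 equal shares of 1/5 among Rose, Prudence.
Rose predeceased; the 1/5 allotted to Rose's branch passes to Rose's issue by representation.
Judith's line is the sole branch at this level, so the full 1/5 passes to Judith's issue by representation.
The 1/5 is divided into 3 equal shares of 1/15 among Lydia, Albert, Quentin.
Lydia is living and takes 1/15.
Albert is living and takes 1/15.
Quentin predeceased; the 1/15 allotted to Quentin's branch passes to Quentin's issue by representation.
The 1/15 is divided into 3 equal shares of 1/45 among Beatrice, Fiona, Harriet.
Beatrice is living and takes 1/45.
Fiona is living and takes 1/45.
Harriet is living and takes 1/45.
Prudence predeceased; the 1/5 allotted to Prudence's branch passes to Prudence's issue by representation.
The 1/5 is divided into 3 equal shares of 1/15 among Winifred, Nora, George.
Winifred is living and takes 1/15.
Nora predeceased; the 1/15 allotted to Nora's branch passes to Nora's issue by representation.
The 1/15 is divided into 3 equal shares of 1/45 among Martin, Kenneth, Diana.
Martin is living and takes 1/45.
Kenneth predeceased; the 1/45 allotted to Kenneth's branch passes to Kenneth's issue by representation.
Oliver is the sole taker at this level and receives the full 1/45.
Diana is living and takes 1/45.
George is living and takes 1/15.

Albert 1/15; Beatrice 1/45; Charles 3/5; Diana 1/45; Fiona 1/45; George 1/15; Harriet 1/45; Lydia 1/15; Martin 1/45; Oliver 1/45; Winifred 1/15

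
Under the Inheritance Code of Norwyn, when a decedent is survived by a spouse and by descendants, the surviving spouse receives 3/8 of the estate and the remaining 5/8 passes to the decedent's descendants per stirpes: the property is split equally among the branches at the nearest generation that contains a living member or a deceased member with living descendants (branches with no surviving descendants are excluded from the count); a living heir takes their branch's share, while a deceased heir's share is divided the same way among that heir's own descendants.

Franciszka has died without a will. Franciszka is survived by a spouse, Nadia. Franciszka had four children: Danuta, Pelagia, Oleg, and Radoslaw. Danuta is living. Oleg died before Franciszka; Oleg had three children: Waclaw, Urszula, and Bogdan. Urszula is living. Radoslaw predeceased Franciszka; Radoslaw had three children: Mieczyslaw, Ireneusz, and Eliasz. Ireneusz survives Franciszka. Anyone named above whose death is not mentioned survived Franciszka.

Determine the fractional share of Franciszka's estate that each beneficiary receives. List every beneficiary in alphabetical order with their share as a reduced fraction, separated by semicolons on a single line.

Bogdan 5/96; Danuta 5/32; Eliasz 5/96; Ireneusz 5/96; Mieczyslaw 5/96; Nadia 3/8; Pelagia 5/32; Urszula 5/96; Waclaw 5/96

Nadia, as surviving spouse, takes 3/8.
The remaining 5/8 passes to Franciszka's descendants per stirpes.
The 5/8 is divided into 4 equal shares of 5/32 among Danuta, Pelagia, Oleg, Radoslaw.
Danuta is living and takes 5/32.
Pelagia is living and takes 5/32.
Oleg predeceased; the 5/32 allotted to Oleg's branch passes to Oleg's issue by representation.
The 5/32 is divided into 3 equal shares of 5/96 among Waclaw, Urszula, Bogdan.
Waclaw is living and takes 5/96.
Urszula is living and takes 5/96.
Bogdan is living and takes 5/96.
Radoslaw predeceased; the 5/32 allotted to Radoslaw's branch passes to Radoslaw's issue by representation.
The 5/32 is divided into 3 equal shares of 5/96 among Mieczyslaw, Ireneusz, Eliasz.
Mieczyslaw is living and takes 5/96.
Ireneusz is living and takes 5/96.
Eliasz is living and takes 5/96.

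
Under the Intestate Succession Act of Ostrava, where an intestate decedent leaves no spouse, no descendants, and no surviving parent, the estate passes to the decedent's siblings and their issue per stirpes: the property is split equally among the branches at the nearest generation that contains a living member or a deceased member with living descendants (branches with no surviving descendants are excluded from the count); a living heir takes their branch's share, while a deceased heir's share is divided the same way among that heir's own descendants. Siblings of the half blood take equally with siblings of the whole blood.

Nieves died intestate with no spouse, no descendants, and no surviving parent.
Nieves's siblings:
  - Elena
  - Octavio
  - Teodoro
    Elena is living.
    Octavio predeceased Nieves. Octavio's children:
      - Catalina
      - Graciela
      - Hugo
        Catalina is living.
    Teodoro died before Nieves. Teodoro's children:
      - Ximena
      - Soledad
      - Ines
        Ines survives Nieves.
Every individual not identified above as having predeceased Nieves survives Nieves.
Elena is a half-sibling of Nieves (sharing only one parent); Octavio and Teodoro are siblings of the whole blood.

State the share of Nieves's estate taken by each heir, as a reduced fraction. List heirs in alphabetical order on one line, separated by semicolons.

No spouse, descendants, or parent survives, so the estate passes to Nieves's siblings per stirpes.
Half-blood and whole-blood siblings take equally under the stated rule.
The estate is divided into 3 equal shares of 1/3 among Elena, Octavio, Teodoro.
Elena is living and takes 1/3.
Octavio predeceased; the 1/3 allotted to Octavio's branch passes to Octavio's issue by representation.
The 1/3 is divided into 3 equal shares of 1/9 among Catalina, Graciela, Hugo.
Catalina is living and takes 1/9.
Graciela is living and takes 1/9.
Hugo is living and takes 1/9.
Teodoro predeceased; the 1/3 allotted to Teodoro's branch passes to Teodoro's issue by representation.
The 1/3 is divided into 3 equal shares of 1/9 among Ximena, Soledad, Ines.
Ximena is living and takes 1/9.
Soledad is living and takes 1/9.
Ines is living and takes 1/9.

Catalina 1/9; Elena 1/3; Graciela 1/9; Hugo 1/9; Ines 1/9; Soledad 1/9; Ximena 1/9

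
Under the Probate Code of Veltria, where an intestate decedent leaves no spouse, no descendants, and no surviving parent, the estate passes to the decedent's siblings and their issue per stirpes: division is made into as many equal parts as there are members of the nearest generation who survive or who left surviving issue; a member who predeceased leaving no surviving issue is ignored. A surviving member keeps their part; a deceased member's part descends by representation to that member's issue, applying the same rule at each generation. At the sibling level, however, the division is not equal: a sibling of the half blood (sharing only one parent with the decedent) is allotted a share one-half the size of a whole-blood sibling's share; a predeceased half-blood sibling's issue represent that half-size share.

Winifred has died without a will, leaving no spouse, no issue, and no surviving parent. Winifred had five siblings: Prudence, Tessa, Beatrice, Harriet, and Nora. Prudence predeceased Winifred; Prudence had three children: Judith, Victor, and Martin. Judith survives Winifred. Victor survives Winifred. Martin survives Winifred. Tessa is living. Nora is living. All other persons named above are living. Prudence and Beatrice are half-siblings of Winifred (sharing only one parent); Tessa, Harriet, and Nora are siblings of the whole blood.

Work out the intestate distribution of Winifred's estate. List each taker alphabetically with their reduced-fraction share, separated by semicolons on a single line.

Beatrice 1/8; Harriet 1/4; Judith 1/24; Martin 1/24; Nora 1/4; Tessa 1/4; Victor 1/24

No spouse, descendants, or parent survives, so the estate passes to Winifred's siblings per stirpes.
Half-blood siblings count for one-half the weight of whole-blood siblings at the initial division.
Dividing 1 in proportion to weights (total weight 4): Prudence (weight 1/2) → 1/8; Tessa (weight 1) → 1/4; Beatrice (weight 1/2) → 1/8; Harriet (weight 1) → 1/4; Nora (weight 1) → 1/4.
Prudence predeceased; the 1/8 allotted to Prudence's branch passes to Prudence's issue by representation.
The 1/8 is divided into 3 equal shares of 1/24 among Judith, Victor, Martin.
Judith is living and takes 1/24.
Victor is living and takes 1/24.
Martin is living and takes 1/24.
Tessa is living and takes 1/4.
Beatrice is living and takes 1/8.
Harriet is living and takes 1/4.
Nora is living and takes 1/4.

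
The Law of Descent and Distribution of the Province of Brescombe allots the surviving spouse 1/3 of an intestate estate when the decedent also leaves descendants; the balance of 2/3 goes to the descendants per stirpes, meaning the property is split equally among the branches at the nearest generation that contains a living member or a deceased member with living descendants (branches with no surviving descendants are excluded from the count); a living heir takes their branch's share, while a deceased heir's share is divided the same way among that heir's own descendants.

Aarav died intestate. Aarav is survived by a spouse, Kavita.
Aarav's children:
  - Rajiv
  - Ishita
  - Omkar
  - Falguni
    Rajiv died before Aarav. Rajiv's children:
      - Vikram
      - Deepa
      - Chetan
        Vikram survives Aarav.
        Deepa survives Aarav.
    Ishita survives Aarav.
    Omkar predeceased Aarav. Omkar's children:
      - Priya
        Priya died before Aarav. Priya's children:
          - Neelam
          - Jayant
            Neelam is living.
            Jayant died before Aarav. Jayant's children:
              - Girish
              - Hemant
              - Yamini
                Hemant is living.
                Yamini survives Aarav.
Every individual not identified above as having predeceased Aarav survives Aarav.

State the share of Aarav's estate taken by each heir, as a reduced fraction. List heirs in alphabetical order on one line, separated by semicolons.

Kavita, as surviving spouse, takes 1/3.
The remaining 2/3 passes to Aarav's descendants per stirpes.
The 2/3 is divided into 4 equal shares of 1/6 among Rajiv, Ishita, Omkar, Falguni.
Rajiv predeceased; the 1/6 allotted to Rajiv's branch passes to Rajiv's issue by representation.
The 1/6 is divided into 3 equal shares of 1/18 among Vikram, Deepa, Chetan.
Vikram is living and takes 1/18.
Deepa is living and takes 1/18.
Chetan is living and takes 1/18.
Ishita is living and takes 1/6.
Omkar predeceased; the 1/6 allotted to Omkar's branch passes to Omkar's issue by representation.
Priya's line is the sole branch at this level, so the full 1/6 passes to Priya's issue by representation.
The 1/6 is divided into 2 equal shares of 1/12 among Neelam, Jayant.
Neelam is living and takes 1/12.
Jayant predeceased; the 1/12 allotted to Jayant's branch passes to Jayant's issue by representation.
The 1/12 is divided into 3 equal shares of 1/36 among Girish, Hemant, Yamini.
Girish is living and takes 1/36.
Hemant is living and takes 1/36.
Yamini is living and takes 1/36.
Falguni is living and takes 1/6.

Chetan 1/18; Deepa 1/18; Falguni 1/6; Girish 1/36; Hemant 1/36; Ishita 1/6; Kavita 1/3; Neelam 1/12; Vikram 1/18; Yamini 1/36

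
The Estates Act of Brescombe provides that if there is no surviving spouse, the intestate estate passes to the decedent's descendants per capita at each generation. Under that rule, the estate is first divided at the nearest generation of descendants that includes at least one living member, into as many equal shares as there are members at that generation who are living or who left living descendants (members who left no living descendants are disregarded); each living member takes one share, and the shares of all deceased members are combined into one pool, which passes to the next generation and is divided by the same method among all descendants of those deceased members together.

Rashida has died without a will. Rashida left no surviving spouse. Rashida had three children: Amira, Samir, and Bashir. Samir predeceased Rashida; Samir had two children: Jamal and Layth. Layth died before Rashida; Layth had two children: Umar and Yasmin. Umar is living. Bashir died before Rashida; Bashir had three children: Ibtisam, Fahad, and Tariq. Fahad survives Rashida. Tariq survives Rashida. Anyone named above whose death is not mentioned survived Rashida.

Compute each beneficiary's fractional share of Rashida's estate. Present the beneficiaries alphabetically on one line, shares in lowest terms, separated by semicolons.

There is no surviving spouse, so the entire estate passes to Rashida's descendants per capita at each generation.
At generation 1 (Amira, Samir, Bashir) there are 3 shares of (1)/3 = 1/3 each.
Living: Amira — each takes 1/3.
Deceased: Samir and Bashir. Their combined 2/3 is pooled and carried to generation 2.
At generation 2 (Jamal, Layth, Ibtisam, Fahad, Tariq) there are 5 shares of (2/3)/5 = 2/15 each.
Living: Jamal, Ibtisam, Fahad, and Tariq — each takes 2/15.
Deceased: Layth. That 2/15 share is carried to generation 3.
At generation 3 (Umar, Yasmin) there are 2 shares of (2/15)/2 = 1/15 each.
Living: Umar and Yasmin — each takes 1/15.

Amira 1/3; Fahad 2/15; Ibtisam 2/15; Jamal 2/15; Tariq 2/15; Umar 1/15; Yasmin 1/15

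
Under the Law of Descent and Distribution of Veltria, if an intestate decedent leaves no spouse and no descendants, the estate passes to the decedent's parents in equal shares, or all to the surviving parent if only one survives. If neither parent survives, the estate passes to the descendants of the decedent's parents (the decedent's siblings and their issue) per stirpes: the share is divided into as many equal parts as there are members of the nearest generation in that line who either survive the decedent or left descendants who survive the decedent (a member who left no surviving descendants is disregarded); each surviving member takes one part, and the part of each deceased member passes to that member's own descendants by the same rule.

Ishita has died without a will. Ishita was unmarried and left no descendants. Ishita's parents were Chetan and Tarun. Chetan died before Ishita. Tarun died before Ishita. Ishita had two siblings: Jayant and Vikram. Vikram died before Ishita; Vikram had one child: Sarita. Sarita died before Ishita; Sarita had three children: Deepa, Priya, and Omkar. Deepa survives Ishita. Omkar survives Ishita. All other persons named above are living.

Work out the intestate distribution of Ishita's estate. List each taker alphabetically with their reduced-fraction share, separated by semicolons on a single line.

Neither parent survives and there are no descendants, so the estate passes to Ishita's siblings and their issue per stirpes.
The estate is divided into 2 equal shares of 1/2 among Jayant, Vikram.
Jayant is living and takes 1/2.
Vikram predeceased; the 1/2 allotted to Vikram's branch passes to Vikram's issue by representation.
Sarita's line is the sole branch at this level, so the full 1/2 passes to Sarita's issue by representation.
The 1/2 is divided into 3 equal shares of 1/6 among Deepa, Priya, Omkar.
Deepa is living and takes 1/6.
Priya is living and takes 1/6.
Omkar is living and takes 1/6.

Deepa 1/6; Jayant 1/2; Omkar 1/6; Priya 1/6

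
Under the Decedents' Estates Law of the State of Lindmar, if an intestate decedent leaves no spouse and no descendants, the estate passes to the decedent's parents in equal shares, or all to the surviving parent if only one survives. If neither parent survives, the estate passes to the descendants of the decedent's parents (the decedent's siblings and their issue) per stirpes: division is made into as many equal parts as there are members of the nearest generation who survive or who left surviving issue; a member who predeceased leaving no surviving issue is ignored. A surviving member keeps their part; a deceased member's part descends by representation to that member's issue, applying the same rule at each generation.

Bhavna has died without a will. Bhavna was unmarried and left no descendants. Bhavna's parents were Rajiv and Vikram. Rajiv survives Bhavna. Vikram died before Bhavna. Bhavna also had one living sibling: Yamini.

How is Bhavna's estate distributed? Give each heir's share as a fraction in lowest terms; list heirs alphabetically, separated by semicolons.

Rajiv 1

Only one parent, Rajiv, survives, so Rajiv takes the entire estate. The siblings take nothing because a surviving parent has priority.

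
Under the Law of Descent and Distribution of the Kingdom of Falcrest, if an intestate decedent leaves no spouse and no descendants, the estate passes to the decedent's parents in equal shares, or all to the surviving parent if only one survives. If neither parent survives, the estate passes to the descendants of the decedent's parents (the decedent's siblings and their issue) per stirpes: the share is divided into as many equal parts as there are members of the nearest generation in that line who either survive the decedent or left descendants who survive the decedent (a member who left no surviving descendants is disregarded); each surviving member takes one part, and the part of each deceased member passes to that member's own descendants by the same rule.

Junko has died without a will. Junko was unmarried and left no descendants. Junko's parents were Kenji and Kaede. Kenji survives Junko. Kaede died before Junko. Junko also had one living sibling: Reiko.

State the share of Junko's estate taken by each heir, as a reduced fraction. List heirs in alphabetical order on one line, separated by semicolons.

Only one parent, Kenji, survives, so Kenji takes the entire estate. The siblings take nothing because a surviving parent has priority.

Kenji 1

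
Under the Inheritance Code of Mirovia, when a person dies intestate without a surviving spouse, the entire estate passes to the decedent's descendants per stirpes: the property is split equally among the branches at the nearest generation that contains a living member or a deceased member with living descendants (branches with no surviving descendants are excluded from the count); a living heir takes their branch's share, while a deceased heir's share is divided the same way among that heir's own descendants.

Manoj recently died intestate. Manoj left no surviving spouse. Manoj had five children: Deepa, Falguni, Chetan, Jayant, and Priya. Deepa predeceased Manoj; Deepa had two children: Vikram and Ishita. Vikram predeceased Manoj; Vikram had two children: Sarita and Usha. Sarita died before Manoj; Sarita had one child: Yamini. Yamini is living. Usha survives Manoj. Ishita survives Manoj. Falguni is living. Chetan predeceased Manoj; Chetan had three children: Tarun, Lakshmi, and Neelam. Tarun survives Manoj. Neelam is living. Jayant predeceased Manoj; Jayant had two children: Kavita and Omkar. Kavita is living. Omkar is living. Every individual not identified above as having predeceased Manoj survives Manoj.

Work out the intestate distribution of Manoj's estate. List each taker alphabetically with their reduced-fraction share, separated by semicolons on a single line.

Falguni 1/5; Ishita 1/10; Kavita 1/10; Lakshmi 1/15; Neelam 1/15; Omkar 1/10; Priya 1/5; Tarun 1/15; Usha 1/20; Yamini 1/20

There is no surviving spouse, so the entire estate passes to Manoj's descendants per stirpes.
The estate is divided into 5 equal shares of 1/5 among Deepa, Falguni, Chetan, Jayant, Priya.
Deepa predeceased; the 1/5 allotted to Deepa's branch passes to Deepa's issue by representation.
The 1/5 is divided into 2 equal shares of 1/10 among Vikram, Ishita.
Vikram predeceased; the 1/10 allotted to Vikram's branch passes to Vikram's issue by representation.
The 1/10 is divided into 2 equal shares of 1/20 among Sarita, Usha.
Sarita predeceased; the 1/20 allotted to Sarita's branch passes to Sarita's issue by representation.
Yamini is the sole taker at this level and receives the full 1/20.
Usha is living and takes 1/20.
Ishita is living and takes 1/10.
Falguni is living and takes 1/5.
Chetan predeceased; the 1/5 allotted to Chetan's branch passes to Chetan's issue by representation.
The 1/5 is divided into 3 equal shares of 1/15 among Tarun, Lakshmi, Neelam.
Tarun is living and takes 1/15.
Lakshmi is living and takes 1/15.
Neelam is living and takes 1/15.
Jayant predeceased; the 1/5 allotted to Jayant's branch passes to Jayant's issue by representation.
The 1/5 is divided into 2 equal shares of 1/10 among Kavita, Omkar.
Kavita is living and takes 1/10.
Omkar is living and takes 1/10.
Priya is living and takes 1/5.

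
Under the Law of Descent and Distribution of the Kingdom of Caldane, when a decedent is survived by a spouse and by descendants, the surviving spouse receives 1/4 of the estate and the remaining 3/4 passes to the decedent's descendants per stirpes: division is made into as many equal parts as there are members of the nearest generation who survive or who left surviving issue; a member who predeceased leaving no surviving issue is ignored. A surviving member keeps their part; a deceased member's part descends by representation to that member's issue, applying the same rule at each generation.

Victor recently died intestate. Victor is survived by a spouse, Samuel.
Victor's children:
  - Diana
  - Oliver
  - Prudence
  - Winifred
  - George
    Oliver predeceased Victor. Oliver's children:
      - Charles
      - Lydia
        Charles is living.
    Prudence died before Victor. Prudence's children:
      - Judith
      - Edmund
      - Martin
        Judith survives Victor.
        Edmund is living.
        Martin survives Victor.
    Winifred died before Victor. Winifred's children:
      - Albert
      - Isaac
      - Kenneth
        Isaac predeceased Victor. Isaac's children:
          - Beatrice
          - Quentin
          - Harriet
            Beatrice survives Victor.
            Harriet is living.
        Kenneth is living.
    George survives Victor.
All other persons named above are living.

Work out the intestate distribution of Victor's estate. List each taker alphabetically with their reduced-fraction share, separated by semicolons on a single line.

Samuel, as surviving spouse, takes 1/4.
The remaining 3/4 passes to Victor's descendants per stirpes.
The 3/4 is divided into 5 equal shares of 3/20 among Diana, Oliver, Prudence, Winifred, George.
Diana is living and takes 3/20.
Oliver predeceased; the 3/20 allotted to Oliver's branch passes to Oliver's issue by representation.
The 3/20 is divided into 2 equal shares of 3/40 among Charles, Lydia.
Charles is living and takes 3/40.
Lydia is living and takes 3/40.
Prudence predeceased; the 3/20 allotted to Prudence's branch passes to Prudence's issue by representation.
The 3/20 is divided into 3 equal shares of 1/20 among Judith, Edmund, Martin.
Judith is living and takes 1/20.
Edmund is living and takes 1/20.
Martin is living and takes 1/20.
Winifred predeceased; the 3/20 allotted to Winifred's branch passes to Winifred's issue by representation.
The 3/20 is divided into 3 equal shares of 1/20 among Albert, Isaac, Kenneth.
Albert is living and takes 1/20.
Isaac predeceased; the 1/20 allotted to Isaac's branch passes to Isaac's issue by representation.
The 1/20 is divided into 3 equal shares of 1/60 among Beatrice, Quentin, Harriet.
Beatrice is living and takes 1/60.
Quentin is living and takes 1/60.
Harriet is living and takes 1/60.
Kenneth is living and takes 1/20.
George is living and takes 3/20.

Albert 1/20; Beatrice 1/60; Charles 3/40; Diana 3/20; Edmund 1/20; George 3/20; Harriet 1/60; Judith 1/20; Kenneth 1/20; Lydia 3/40; Martin 1/20; Quentin 1/60; Samuel 1/4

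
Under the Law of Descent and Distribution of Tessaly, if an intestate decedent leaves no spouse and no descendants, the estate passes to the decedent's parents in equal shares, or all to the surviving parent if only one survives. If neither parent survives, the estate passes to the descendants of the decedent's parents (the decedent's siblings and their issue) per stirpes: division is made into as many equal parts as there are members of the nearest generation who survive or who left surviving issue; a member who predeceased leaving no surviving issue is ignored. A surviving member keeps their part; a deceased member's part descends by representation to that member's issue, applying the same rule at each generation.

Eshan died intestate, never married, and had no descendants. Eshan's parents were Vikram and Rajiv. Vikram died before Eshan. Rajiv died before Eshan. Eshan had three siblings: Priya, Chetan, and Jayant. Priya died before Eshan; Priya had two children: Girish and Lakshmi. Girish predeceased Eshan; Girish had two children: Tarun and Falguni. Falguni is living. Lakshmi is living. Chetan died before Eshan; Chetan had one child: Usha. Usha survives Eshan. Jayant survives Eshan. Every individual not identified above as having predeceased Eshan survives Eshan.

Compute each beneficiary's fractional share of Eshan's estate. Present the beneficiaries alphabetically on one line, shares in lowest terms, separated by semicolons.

Neither parent survives and there are no descendants, so the estate passes to Eshan's siblings and their issue per stirpes.
The estate is divided into 3 equal shares of 1/3 among Priya, Chetan, Jayant.
Priya predeceased; the 1/3 allotted to Priya's branch passes to Priya's issue by representation.
The 1/3 is divided into 2 equal shares of 1/6 among Girish, Lakshmi.
Girish predeceased; the 1/6 allotted to Girish's branch passes to Girish's issue by representation.
The 1/6 is divided into 2 equal shares of 1/12 among Tarun, Falguni.
Tarun is living and takes 1/12.
Falguni is living and takes 1/12.
Lakshmi is living and takes 1/6.
Chetan predeceased; the 1/3 allotted to Chetan's branch passes to Chetan's issue by representation.
Usha is the sole taker at this level and receives the full 1/3.
Jayant is living and takes 1/3.

Falguni 1/12; Jayant 1/3; Lakshmi 1/6; Tarun 1/12; Usha 1/3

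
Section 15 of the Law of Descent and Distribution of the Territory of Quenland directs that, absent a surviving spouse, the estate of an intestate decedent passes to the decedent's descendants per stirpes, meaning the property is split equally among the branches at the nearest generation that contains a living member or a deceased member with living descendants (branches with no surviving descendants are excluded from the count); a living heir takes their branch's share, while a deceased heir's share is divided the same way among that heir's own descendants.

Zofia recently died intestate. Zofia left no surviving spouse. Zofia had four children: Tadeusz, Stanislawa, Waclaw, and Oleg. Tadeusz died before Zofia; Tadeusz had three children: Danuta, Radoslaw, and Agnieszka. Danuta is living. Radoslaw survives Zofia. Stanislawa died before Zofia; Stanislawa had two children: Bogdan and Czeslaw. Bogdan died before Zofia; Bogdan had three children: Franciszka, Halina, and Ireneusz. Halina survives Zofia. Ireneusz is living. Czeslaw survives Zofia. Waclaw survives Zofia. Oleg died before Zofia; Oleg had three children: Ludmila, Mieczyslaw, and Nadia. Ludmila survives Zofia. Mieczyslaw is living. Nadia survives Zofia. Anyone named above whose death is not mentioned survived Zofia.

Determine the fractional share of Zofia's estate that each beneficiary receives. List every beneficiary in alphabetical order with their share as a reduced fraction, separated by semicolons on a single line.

Agnieszka 1/12; Czeslaw 1/8; Danuta 1/12; Franciszka 1/24; Halina 1/24; Ireneusz 1/24; Ludmila 1/12; Mieczyslaw 1/12; Nadia 1/12; Radoslaw 1/12; Waclaw 1/4

There is no surviving spouse, so the entire estate passes to Zofia's descendants per stirpes.
The estate is divided into 4 equal shares of 1/4 among Tadeusz, Stanislawa, Waclaw, Oleg.
Tadeusz predeceased; the 1/4 allotted to Tadeusz's branch passes to Tadeusz's issue by representation.
The 1/4 is divided into 3 equal shares of 1/12 among Danuta, Radoslaw, Agnieszka.
Danuta is living and takes 1/12.
Radoslaw is living and takes 1/12.
Agnieszka is living and takes 1/12.
Stanislawa predeceased; the 1/4 allotted to Stanislawa's branch passes to Stanislawa's issue by representation.
The 1/4 is divided into 2 equal shares of 1/8 among Bogdan, Czeslaw.
Bogdan predeceased; the 1/8 allotted to Bogdan's branch passes to Bogdan's issue by representation.
The 1/8 is divided into 3 equal shares of 1/24 among Franciszka, Halina, Ireneusz.
Franciszka is living and takes 1/24.
Halina is living and takes 1/24.
Ireneusz is living and takes 1/24.
Czeslaw is living and takes 1/8.
Waclaw is living and takes 1/4.
Oleg predeceased; the 1/4 allotted to Oleg's branch passes to Oleg's issue by representation.
The 1/4 is divided into 3 equal shares of 1/12 among Ludmila, Mieczyslaw, Nadia.
Ludmila is living and takes 1/12.
Mieczyslaw is living and takes 1/12.
Nadia is living and takes 1/12.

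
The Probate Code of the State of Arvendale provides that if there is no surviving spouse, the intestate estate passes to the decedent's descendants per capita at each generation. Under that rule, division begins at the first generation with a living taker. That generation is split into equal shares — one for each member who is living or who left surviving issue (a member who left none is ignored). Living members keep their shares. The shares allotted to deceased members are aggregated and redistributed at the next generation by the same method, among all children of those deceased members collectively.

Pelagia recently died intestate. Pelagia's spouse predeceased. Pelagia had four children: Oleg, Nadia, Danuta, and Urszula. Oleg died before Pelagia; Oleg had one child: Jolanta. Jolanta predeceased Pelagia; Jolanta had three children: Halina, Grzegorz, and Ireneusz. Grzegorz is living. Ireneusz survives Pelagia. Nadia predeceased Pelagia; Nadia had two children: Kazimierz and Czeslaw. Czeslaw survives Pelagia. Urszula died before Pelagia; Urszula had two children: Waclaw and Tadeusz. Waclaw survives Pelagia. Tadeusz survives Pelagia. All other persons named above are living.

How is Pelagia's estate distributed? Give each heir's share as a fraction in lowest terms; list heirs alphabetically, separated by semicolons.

Czeslaw 3/20; Danuta 1/4; Grzegorz 1/20; Halina 1/20; Ireneusz 1/20; Kazimierz 3/20; Tadeusz 3/20; Waclaw 3/20

There is no surviving spouse, so the entire estate passes to Pelagia's descendants per capita at each generation.
At generation 1 (Oleg, Nadia, Danuta, Urszula) there are 4 shares of (1)/4 = 1/4 each.
Living: Danuta — each takes 1/4.
Deceased: Oleg, Nadia, and Urszula. Their combined 3/4 is pooled and carried to generation 2.
At generation 2 (Jolanta, Kazimierz, Czeslaw, Waclaw, Tadeusz) there are 5 shares of (3/4)/5 = 3/20 each.
Living: Kazimierz, Czeslaw, Waclaw, and Tadeusz — each takes 3/20.
Deceased: Jolanta. That 3/20 share is carried to generation 3.
At generation 3 (Halina, Grzegorz, Ireneusz) there are 3 shares of (3/20)/3 = 1/20 each.
Living: Halina, Grzegorz, and Ireneusz — each takes 1/20.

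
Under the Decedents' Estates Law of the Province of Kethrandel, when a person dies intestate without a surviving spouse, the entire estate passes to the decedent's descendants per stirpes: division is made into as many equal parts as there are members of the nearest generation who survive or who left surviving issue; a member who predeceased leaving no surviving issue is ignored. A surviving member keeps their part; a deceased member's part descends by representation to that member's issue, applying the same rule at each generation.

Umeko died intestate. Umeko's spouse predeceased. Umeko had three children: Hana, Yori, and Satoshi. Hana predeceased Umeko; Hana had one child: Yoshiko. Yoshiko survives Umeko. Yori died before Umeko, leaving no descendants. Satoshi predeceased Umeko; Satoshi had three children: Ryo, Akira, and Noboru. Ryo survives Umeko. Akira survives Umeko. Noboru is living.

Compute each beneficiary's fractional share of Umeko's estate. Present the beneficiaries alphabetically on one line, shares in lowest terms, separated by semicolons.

Akira 1/6; Noboru 1/6; Ryo 1/6; Yoshiko 1/2

There is no surviving spouse, so the entire estate passes to Umeko's descendants per stirpes.
Yori left no surviving issue, so that branch lapses and is disregarded.
The estate is divided into 2 equal shares of 1/2 among Hana, Satoshi.
Hana predeceased; the 1/2 allotted to Hana's branch passes to Hana's issue by representation.
Yoshiko is the sole taker at this level and receives the full 1/2.
Satoshi predeceased; the 1/2 allotted to Satoshi's branch passes to Satoshi's issue by representation.
The 1/2 is divided into 3 equal shares of 1/6 among Ryo, Akira, Noboru.
Ryo is living and takes 1/6.
Akira is living and takes 1/6.
Noboru is living and takes 1/6.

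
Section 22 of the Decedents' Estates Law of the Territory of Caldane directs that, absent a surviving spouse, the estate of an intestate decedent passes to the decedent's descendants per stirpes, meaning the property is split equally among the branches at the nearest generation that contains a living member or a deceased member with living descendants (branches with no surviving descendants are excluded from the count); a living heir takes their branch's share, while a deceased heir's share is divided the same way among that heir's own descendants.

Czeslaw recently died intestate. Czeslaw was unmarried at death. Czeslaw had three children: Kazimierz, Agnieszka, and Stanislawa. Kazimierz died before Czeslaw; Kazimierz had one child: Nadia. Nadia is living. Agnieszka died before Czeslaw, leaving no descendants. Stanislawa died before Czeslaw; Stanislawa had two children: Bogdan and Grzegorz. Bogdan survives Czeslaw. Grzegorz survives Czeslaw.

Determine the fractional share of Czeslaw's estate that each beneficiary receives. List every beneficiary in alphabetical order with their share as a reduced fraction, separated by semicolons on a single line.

Bogdan 1/4; Grzegorz 1/4; Nadia 1/2

There is no surviving spouse, so the entire estate passes to Czeslaw's descendants per stirpes.
Agnieszka left no surviving issue, so that branch lapses and is disregarded.
The estate is divided into 2 equal shares of 1/2 among Kazimierz, Stanislawa.
Kazimierz predeceased; the 1/2 allotted to Kazimierz's branch passes to Kazimierz's issue by representation.
Nadia is the sole taker at this level and receives the full 1/2.
Stanislawa predeceased; the 1/2 allotted to Stanislawa's branch passes to Stanislawa's issue by representation.
The 1/2 is divided into 2 equal shares of 1/4 among Bogdan, Grzegorz.
Bogdan is living and takes 1/4.
Grzegorz is living and takes 1/4.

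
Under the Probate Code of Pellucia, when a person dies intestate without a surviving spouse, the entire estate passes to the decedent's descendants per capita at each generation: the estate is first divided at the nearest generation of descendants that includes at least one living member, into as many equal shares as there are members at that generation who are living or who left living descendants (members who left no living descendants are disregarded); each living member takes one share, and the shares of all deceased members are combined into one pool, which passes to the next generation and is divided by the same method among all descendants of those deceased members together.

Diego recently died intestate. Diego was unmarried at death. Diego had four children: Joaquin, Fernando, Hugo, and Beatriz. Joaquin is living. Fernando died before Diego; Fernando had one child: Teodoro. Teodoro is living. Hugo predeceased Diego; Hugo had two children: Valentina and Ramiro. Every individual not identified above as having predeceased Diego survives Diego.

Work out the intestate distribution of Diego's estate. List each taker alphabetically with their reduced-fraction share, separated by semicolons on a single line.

Beatriz 1/4; Joaquin 1/4; Ramiro 1/6; Teodoro 1/6; Valentina 1/6

There is no surviving spouse, so the entire estate passes to Diego's descendants per capita at each generation.
At generation 1 (Joaquin, Fernando, Hugo, Beatriz) there are 4 shares of (1)/4 = 1/4 each.
Living: Joaquin and Beatriz — each takes 1/4.
Deceased: Fernando and Hugo. Their combined 1/2 is pooled and carried to generation 2.
At generation 2 (Teodoro, Valentina, Ramiro) there are 3 shares of (1/2)/3 = 1/6 each.
Living: Teodoro, Valentina, and Ramiro — each takes 1/6.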